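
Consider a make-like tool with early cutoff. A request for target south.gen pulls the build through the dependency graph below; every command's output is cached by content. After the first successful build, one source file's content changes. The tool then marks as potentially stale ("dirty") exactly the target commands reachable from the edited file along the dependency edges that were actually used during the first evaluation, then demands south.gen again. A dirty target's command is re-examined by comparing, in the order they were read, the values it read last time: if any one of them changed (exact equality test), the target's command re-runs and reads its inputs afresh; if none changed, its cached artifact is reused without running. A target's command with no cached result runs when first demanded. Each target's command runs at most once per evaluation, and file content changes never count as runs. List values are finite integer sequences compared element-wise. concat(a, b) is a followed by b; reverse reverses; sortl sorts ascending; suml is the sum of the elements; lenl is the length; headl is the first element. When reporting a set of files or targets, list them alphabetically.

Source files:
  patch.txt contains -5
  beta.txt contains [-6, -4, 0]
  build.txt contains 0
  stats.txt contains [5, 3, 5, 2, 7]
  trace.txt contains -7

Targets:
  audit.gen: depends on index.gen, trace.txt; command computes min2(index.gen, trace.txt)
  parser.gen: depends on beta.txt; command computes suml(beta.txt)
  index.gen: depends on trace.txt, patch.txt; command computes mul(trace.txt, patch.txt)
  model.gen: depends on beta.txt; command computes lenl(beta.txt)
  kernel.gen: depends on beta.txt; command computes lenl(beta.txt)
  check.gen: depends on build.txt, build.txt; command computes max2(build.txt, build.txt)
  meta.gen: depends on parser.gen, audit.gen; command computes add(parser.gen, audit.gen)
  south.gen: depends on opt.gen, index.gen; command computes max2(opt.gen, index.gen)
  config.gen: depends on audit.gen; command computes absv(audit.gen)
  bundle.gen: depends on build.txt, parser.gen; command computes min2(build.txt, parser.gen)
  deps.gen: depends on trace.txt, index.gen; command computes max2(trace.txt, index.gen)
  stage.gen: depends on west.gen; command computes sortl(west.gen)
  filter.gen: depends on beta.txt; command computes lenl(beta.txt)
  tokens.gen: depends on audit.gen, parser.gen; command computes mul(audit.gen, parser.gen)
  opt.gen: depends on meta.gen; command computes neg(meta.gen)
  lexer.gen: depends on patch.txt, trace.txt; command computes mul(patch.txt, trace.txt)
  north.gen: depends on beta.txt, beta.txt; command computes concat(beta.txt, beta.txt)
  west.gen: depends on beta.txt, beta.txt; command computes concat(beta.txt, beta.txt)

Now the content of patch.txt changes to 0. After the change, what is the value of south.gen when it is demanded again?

Demanding south.gen again yields 17.
Note where the cutoff bites: meta.gen is checked, finds nothing changed, and keeps its cache.

First demand of the output computes:
  index.gen = mul(-7, -5) = 35
  audit.gen = min2(35, -7) = -7
  parser.gen = suml([-6, -4, 0]) = -10
  meta.gen = add(-10, -7) = -17
  opt.gen = neg(-17) = 17
  south.gen = max2(17, 35) = 35

After the edit, cleaning proceeds:
  index.gen: a read changed (patch.txt -5->0) — executes, giving 0.
  audit.gen: a read changed (index.gen 35->0) — executes, giving -7 — identical to its old value.
  meta.gen: dirty, but its reads are unchanged (parser.gen unchanged, audit.gen unchanged); cached -17 stands.
  opt.gen: dirty, but its reads are unchanged (meta.gen unchanged); cached 17 stands.
  south.gen: a read changed (index.gen 35->0) — executes, giving 17.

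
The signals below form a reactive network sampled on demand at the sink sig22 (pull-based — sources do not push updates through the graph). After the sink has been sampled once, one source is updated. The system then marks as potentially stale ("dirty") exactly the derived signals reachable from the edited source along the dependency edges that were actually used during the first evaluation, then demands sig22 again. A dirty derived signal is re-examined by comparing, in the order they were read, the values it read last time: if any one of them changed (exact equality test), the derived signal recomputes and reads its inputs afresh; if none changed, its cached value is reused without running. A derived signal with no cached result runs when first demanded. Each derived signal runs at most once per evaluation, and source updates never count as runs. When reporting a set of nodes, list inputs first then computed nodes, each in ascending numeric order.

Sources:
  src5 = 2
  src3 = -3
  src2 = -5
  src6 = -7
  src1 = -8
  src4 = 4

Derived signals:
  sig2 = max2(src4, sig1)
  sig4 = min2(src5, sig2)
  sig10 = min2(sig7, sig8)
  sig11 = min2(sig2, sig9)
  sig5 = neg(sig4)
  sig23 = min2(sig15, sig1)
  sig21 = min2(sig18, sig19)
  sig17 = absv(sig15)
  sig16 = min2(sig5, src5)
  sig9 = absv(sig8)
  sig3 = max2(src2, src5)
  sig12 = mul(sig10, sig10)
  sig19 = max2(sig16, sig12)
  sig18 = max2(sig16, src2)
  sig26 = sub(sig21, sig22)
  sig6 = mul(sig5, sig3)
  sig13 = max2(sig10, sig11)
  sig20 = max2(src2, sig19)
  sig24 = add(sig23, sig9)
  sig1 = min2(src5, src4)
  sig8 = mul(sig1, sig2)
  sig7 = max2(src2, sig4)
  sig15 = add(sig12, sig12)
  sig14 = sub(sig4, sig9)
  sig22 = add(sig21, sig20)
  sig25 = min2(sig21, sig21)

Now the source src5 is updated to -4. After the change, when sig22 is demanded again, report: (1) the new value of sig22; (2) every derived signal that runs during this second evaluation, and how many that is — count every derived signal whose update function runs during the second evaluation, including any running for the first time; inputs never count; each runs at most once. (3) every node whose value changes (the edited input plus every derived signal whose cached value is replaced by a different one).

Initial pass — values computed on the first demand:
  sig1 = min2(2, 4) = 2
  sig2 = max2(4, 2) = 4
  sig4 = min2(2, 4) = 2
  sig5 = neg(2) = -2
  sig7 = max2(-5, 2) = 2
  sig8 = mul(2, 4) = 8
  sig10 = min2(2, 8) = 2
  sig12 = mul(2, 2) = 4
  sig16 = min2(-2, 2) = -2
  sig18 = max2(-2, -5) = -2
  sig19 = max2(-2, 4) = 4
  sig20 = max2(-5, 4) = 4
  sig21 = min2(-2, 4) = -2
  sig22 = add(-2, 4) = 2

Second demand — change propagation:
  sig1: re-runs because src5 2->-4; new result -4.
  sig2: re-runs because sig1 2->-4; new result 4 (unchanged).
  sig4: re-runs because src5 2->-4; new result -4.
  sig5: re-runs because sig4 2->-4; new result 4.
  sig7: re-runs because sig4 2->-4; new result -4.
  sig8: re-runs because sig1 2->-4; new result -16.
  sig10: re-runs because sig7 2->-4; sig8 8->-16; new result -16.
  sig12: re-runs because sig10 2->-16; sig10 2->-16; new result 256.
  sig16: re-runs because sig5 -2->4; src5 2->-4; new result -4.
  sig18: re-runs because sig16 -2->-4; new result -4.
  sig19: re-runs because sig16 -2->-4; sig12 4->256; new result 256.
  sig20: re-runs because sig19 4->256; new result 256.
  sig21: re-runs because sig18 -2->-4; sig19 4->256; new result -4.
  sig22: re-runs because sig21 -2->-4; sig20 4->256; new result 252.

sig22 now evaluates to 252.
Run set: sig1, sig2, sig4, sig5, sig7, sig8, sig10, sig12, sig16, sig18, sig19, sig20, sig21, sig22 (14 run).
Changed values: src5, sig1, sig4, sig5, sig7, sig8, sig10, sig12, sig16, sig18, sig19, sig20, sig21, sig22.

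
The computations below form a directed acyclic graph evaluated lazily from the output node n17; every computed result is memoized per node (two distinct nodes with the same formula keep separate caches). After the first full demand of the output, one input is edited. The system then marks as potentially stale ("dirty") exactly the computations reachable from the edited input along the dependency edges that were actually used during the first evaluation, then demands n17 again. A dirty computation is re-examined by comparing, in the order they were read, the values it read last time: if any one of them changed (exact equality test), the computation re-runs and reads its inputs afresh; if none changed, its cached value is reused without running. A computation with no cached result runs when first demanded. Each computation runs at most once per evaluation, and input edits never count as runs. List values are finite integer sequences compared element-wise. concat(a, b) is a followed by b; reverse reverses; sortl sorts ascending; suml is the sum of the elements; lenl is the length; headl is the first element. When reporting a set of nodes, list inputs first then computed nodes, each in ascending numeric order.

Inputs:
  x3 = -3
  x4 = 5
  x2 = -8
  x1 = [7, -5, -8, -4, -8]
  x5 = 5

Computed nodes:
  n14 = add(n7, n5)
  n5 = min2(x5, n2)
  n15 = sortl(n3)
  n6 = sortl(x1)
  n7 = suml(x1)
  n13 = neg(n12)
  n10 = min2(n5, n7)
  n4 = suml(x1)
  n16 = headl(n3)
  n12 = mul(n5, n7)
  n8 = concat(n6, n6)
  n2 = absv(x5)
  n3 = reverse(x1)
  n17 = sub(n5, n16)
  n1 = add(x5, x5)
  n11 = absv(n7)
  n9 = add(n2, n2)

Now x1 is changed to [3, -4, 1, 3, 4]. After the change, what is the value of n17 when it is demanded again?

First demand of the output computes:
  n2 = absv(5) = 5
  n3 = reverse([7, -5, -8, -4, -8]) = [-8, -4, -8, -5, 7]
  n5 = min2(5, 5) = 5
  n16 = headl([-8, -4, -8, -5, 7]) = -8
  n17 = sub(5, -8) = 13

After the edit, cleaning proceeds:
  n3: a read changed (x1 [7, -5, -8, -4, -8]->[3, -4, 1, 3, 4]) — executes, giving [4, 3, 1, -4, 3].
  n16: a read changed (n3 [-8, -4, -8, -5, 7]->[4, 3, 1, -4, 3]) — executes, giving 4.
  n17: a read changed (n16 -8->4) — executes, giving 1.

Demanding n17 again yields 1.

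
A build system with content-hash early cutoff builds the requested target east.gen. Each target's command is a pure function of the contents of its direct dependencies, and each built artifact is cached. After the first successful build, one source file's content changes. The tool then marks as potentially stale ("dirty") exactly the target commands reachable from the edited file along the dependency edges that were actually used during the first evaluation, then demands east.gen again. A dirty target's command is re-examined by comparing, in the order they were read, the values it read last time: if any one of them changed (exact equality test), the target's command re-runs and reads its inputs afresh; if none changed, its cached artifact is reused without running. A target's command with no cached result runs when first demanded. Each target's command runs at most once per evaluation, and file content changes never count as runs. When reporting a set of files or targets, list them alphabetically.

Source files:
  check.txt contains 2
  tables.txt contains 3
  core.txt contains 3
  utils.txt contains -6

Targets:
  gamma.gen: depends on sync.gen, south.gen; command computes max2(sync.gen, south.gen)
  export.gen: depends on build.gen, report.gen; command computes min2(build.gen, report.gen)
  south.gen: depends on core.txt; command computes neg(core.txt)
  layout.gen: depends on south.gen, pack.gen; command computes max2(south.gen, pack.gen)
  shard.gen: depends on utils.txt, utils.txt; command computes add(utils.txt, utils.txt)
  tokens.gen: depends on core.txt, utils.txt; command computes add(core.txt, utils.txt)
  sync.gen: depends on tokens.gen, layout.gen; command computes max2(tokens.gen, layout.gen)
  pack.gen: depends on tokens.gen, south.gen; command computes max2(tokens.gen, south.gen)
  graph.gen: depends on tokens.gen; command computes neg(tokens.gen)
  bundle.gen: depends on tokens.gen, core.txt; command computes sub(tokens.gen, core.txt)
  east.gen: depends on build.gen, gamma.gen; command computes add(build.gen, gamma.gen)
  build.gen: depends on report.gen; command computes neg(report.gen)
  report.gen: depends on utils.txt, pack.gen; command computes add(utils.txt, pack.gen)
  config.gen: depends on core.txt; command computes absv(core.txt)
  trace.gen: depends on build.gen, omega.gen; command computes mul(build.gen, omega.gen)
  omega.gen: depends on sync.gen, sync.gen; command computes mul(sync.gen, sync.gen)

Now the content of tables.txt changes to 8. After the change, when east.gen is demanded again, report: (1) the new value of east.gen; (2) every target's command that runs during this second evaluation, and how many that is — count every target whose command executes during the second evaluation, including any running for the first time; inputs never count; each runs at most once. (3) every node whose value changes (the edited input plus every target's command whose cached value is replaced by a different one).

New value of east.gen: 6.
Target commands that run: none — 0 in total.
Values that change: tables.txt.
Key observation: tables.txt is never demanded by the output, so the edit triggers no recomputation at all.

First evaluation (everything demanded from the output):
  south.gen = neg(3) = -3
  tokens.gen = add(3, -6) = -3
  pack.gen = max2(-3, -3) = -3
  layout.gen = max2(-3, -3) = -3
  report.gen = add(-6, -3) = -9
  build.gen = neg(-9) = 9
  sync.gen = max2(-3, -3) = -3
  gamma.gen = max2(-3, -3) = -3
  east.gen = add(9, -3) = 6

Propagation after the edit:
  tables.txt feeds no computation that the output demands — nothing is marked dirty and nothing runs.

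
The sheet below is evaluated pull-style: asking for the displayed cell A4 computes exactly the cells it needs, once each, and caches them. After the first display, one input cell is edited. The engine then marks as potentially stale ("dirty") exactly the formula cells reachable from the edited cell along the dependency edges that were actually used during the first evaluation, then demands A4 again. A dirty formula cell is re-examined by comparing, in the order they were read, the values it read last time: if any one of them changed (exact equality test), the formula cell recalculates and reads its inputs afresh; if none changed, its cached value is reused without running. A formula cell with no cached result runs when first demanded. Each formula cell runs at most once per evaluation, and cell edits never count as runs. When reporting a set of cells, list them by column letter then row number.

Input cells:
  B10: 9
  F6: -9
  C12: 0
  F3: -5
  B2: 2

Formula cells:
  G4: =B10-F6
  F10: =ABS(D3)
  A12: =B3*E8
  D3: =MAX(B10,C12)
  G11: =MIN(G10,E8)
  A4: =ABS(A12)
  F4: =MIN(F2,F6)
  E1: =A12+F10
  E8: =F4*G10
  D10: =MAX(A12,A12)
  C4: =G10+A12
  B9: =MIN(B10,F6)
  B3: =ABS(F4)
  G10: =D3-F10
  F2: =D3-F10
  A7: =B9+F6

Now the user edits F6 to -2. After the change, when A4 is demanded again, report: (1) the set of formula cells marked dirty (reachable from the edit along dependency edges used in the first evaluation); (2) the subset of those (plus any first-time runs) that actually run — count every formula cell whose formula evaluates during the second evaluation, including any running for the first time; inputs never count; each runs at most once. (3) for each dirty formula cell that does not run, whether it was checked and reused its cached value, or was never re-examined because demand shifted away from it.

The edit dirties: A4, A12, B3, E8, F4.
4 formula cells run: A12, B3, E8, F4.
Cache hits after checking: A4.
Note where the cutoff bites: A4 is checked, finds nothing changed, and keeps its cache.

First demand of the output computes:
  D3 = MAX(9, 0) = 9
  F10 = ABS(9) = 9
  F2 = 9 - 9 = 0
  F4 = MIN(0, -9) = -9
  B3 = ABS(-9) = 9
  G10 = 9 - 9 = 0
  E8 = -9 * 0 = 0
  A12 = 9 * 0 = 0
  A4 = ABS(0) = 0

After the edit, cleaning proceeds:
  F4: a read changed (F6 -9->-2) — executes, giving -2.
  B3: a read changed (F4 -9->-2) — executes, giving 2.
  E8: a read changed (F4 -9->-2) — executes, giving 0 — identical to its old value.
  A12: a read changed (B3 9->2) — executes, giving 0 — identical to its old value.
  A4: dirty, but its reads are unchanged (A12 unchanged); cached 0 stands.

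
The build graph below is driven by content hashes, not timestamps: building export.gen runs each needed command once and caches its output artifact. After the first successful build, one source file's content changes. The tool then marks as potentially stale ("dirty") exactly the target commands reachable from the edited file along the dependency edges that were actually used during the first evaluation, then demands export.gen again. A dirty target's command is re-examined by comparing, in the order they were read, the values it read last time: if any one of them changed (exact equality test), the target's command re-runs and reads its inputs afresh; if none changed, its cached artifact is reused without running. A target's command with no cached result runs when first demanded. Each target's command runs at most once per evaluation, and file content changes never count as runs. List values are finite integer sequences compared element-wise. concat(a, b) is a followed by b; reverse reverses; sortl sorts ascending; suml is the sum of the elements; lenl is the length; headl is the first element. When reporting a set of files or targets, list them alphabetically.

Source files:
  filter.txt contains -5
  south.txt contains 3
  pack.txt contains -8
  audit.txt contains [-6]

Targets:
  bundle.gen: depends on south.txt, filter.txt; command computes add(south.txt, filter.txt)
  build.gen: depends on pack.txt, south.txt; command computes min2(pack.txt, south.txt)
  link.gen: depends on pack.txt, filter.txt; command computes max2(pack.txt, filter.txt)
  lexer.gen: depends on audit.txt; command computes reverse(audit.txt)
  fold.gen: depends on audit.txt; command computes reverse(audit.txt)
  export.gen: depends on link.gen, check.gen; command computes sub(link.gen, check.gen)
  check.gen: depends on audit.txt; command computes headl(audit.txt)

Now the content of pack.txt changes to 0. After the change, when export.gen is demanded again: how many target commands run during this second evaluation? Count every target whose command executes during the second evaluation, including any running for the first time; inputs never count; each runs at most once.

Initial pass — values computed on the first demand:
  check.gen = headl([-6]) = -6
  link.gen = max2(-8, -5) = -5
  export.gen = sub(-5, -6) = 1

Second demand — change propagation:
  link.gen: re-runs because pack.txt -8->0; new result 0.
  export.gen: re-runs because link.gen -5->0; new result 6.

Run set: export.gen, link.gen (2 run).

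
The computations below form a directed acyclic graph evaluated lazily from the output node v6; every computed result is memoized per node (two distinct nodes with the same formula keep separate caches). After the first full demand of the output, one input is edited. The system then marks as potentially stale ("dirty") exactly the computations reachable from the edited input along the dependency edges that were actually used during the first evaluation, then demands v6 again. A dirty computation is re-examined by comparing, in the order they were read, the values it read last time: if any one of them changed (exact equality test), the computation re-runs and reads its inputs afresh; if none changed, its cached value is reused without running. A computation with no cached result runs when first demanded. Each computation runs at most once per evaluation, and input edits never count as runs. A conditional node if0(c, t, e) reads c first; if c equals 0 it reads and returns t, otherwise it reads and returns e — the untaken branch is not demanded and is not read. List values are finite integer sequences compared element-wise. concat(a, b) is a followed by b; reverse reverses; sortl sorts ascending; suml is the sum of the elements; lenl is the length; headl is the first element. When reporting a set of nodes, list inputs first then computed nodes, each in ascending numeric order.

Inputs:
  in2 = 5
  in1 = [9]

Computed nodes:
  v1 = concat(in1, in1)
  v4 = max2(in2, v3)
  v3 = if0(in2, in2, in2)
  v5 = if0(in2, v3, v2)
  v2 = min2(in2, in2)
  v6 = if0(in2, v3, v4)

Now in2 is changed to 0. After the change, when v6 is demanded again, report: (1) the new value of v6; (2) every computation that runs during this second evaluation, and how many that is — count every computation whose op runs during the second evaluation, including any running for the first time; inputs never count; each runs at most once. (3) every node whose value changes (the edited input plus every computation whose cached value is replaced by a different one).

Demanding v6 again yields 0.
2 computations run: v3, v6.
The nodes whose values change: in2, v3, v6.
Note the branch switch — demand abandons v4, which is never re-examined.

First demand of the output computes:
  v3 = if0(in2=5 -> else branch in2) = 5
  v4 = max2(5, 5) = 5
  v6 = if0(in2=5 -> else branch v4) = 5

After the edit, cleaning proceeds:
  v3: a read changed (in2 5->0; in2 5->0) — executes, giving 0.
  v4: stays stale; no demand reaches it after the flip.
  v6: a read changed (in2 5->0) — executes, giving 0.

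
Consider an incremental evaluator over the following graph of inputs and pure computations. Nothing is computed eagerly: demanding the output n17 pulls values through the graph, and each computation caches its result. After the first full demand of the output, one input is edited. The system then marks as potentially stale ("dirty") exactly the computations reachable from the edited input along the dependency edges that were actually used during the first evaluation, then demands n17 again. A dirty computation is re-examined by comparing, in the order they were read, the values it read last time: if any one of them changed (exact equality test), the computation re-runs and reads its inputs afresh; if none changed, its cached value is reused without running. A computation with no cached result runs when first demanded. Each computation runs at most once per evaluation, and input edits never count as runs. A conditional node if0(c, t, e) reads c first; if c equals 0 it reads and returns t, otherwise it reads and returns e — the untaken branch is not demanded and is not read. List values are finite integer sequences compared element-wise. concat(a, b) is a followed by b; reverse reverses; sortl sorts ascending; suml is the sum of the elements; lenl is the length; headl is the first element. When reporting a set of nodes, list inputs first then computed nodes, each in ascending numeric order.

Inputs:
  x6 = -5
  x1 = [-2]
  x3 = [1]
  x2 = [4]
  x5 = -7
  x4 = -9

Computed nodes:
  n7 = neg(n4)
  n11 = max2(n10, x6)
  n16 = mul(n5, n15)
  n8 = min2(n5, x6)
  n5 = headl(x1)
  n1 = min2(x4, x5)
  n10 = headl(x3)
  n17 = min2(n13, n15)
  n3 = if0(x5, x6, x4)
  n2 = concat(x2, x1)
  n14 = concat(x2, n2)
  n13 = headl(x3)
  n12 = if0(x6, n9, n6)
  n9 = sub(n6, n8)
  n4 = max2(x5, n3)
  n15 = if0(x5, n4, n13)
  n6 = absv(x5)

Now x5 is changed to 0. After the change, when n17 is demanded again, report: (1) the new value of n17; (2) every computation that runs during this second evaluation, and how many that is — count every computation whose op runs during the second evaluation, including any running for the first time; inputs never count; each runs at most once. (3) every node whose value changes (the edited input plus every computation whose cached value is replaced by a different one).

n17 now evaluates to 0.
Run set: n3, n4, n15, n17 (4 run).
Changed values: x5, n15, n17.
The important point: the flipped condition pulls in fresh nodes; n3, n4 run for the first time.

Initial pass — values computed on the first demand:
  n13 = headl([1]) = 1
  n15 = if0(x5=-7 -> else branch n13) = 1
  n17 = min2(1, 1) = 1

Second demand — change propagation:
  n3: newly demanded (no cache) — executes and yields -5.
  n4: newly demanded (no cache) — executes and yields 0.
  n15: re-runs because x5 -7->0; new result 0.
  n17: re-runs because n15 1->0; new result 0.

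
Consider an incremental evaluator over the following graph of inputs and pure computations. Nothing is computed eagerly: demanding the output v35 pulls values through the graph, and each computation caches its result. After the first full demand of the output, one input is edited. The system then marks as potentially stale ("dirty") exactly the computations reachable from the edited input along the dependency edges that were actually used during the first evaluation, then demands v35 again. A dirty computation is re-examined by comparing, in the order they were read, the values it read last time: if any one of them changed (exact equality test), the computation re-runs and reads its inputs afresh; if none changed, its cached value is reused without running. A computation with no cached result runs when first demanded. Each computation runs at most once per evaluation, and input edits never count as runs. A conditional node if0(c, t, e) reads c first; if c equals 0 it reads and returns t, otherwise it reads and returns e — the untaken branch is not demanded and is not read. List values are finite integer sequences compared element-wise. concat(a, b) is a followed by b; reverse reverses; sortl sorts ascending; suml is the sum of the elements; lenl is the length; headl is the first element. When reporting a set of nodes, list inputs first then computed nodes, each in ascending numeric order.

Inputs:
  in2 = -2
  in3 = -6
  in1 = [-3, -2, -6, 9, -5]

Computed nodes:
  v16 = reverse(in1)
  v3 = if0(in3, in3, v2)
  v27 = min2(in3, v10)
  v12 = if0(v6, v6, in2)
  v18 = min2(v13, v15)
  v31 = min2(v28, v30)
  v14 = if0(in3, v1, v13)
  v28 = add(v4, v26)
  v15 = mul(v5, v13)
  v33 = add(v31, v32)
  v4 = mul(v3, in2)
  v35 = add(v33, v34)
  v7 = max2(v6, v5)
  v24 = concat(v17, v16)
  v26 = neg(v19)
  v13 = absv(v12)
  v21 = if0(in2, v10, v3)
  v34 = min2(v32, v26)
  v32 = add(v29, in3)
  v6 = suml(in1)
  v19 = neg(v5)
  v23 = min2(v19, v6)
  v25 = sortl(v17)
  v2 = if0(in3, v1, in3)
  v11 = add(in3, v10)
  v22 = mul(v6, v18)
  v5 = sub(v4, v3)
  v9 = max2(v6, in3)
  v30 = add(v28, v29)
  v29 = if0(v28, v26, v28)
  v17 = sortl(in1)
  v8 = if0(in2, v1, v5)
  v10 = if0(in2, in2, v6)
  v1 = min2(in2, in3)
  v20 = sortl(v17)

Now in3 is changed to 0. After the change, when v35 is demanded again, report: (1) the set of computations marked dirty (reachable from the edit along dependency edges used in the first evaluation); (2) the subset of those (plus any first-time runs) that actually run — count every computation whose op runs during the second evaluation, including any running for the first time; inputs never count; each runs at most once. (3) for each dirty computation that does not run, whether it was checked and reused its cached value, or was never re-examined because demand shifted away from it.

Initial pass — values computed on the first demand:
  v2 = if0(in3=-6 -> else branch in3) = -6
  v3 = if0(in3=-6 -> else branch v2) = -6
  v4 = mul(-6, -2) = 12
  v5 = sub(12, -6) = 18
  v19 = neg(18) = -18
  v26 = neg(-18) = 18
  v28 = add(12, 18) = 30
  v29 = if0(v28=30 -> else branch v28) = 30
  v30 = add(30, 30) = 60
  v31 = min2(30, 60) = 30
  v32 = add(30, -6) = 24
  v33 = add(30, 24) = 54
  v34 = min2(24, 18) = 18
  v35 = add(54, 18) = 72

Second demand — change propagation:
  v2: dirty yet unreached — the second evaluation never asks for it.
  v3: re-runs because in3 -6->0; new result 0.
  v4: re-runs because v3 -6->0; new result 0.
  v5: re-runs because v4 12->0; v3 -6->0; new result 0.
  v19: re-runs because v5 18->0; new result 0.
  v26: re-runs because v19 -18->0; new result 0.
  v28: re-runs because v4 12->0; v26 18->0; new result 0.
  v29: re-runs because v28 30->0; v28 30->0; new result 0.
  v30: re-runs because v28 30->0; v29 30->0; new result 0.
  v31: re-runs because v28 30->0; v30 60->0; new result 0.
  v32: re-runs because v29 30->0; in3 -6->0; new result 0.
  v33: re-runs because v31 30->0; v32 24->0; new result 0.
  v34: re-runs because v32 24->0; v26 18->0; new result 0.
  v35: re-runs because v33 54->0; v34 18->0; new result 0.

The important point: the flipped condition redirects demand; v2 is left stale, never re-checked.

Dirty set: v2, v3, v4, v5, v19, v26, v28, v29, v30, v31, v32, v33, v34, v35.
Run set: v3, v4, v5, v19, v26, v28, v29, v30, v31, v32, v33, v34, v35 (13 run).
Left stale — demand moved off them: v2.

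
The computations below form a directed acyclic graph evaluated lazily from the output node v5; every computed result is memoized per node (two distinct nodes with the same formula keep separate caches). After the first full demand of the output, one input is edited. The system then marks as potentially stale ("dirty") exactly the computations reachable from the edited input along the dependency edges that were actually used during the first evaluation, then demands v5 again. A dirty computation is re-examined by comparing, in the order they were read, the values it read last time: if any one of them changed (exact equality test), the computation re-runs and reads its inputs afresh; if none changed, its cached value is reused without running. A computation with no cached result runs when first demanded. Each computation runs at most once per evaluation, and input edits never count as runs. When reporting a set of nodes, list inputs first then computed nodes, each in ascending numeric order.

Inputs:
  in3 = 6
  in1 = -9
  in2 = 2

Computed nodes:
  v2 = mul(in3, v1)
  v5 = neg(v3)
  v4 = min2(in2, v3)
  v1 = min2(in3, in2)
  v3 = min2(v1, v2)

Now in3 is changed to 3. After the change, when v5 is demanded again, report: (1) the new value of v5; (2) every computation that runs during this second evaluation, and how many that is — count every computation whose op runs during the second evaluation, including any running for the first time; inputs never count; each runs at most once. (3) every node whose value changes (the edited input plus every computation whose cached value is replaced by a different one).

First demand of the output computes:
  v1 = min2(6, 2) = 2
  v2 = mul(6, 2) = 12
  v3 = min2(2, 12) = 2
  v5 = neg(2) = -2

After the edit, cleaning proceeds:
  v1: a read changed (in3 6->3) — executes, giving 2 — identical to its old value.
  v2: a read changed (in3 6->3) — executes, giving 6.
  v3: a read changed (v2 12->6) — executes, giving 2 — identical to its old value.
  v5: dirty, but its reads are unchanged (v3 unchanged); cached -2 stands.

Note where the cutoff bites: v5 is checked, finds nothing changed, and keeps its cache.

Demanding v5 again yields -2.
3 computations run: v1, v2, v3.
The nodes whose values change: in3, v2.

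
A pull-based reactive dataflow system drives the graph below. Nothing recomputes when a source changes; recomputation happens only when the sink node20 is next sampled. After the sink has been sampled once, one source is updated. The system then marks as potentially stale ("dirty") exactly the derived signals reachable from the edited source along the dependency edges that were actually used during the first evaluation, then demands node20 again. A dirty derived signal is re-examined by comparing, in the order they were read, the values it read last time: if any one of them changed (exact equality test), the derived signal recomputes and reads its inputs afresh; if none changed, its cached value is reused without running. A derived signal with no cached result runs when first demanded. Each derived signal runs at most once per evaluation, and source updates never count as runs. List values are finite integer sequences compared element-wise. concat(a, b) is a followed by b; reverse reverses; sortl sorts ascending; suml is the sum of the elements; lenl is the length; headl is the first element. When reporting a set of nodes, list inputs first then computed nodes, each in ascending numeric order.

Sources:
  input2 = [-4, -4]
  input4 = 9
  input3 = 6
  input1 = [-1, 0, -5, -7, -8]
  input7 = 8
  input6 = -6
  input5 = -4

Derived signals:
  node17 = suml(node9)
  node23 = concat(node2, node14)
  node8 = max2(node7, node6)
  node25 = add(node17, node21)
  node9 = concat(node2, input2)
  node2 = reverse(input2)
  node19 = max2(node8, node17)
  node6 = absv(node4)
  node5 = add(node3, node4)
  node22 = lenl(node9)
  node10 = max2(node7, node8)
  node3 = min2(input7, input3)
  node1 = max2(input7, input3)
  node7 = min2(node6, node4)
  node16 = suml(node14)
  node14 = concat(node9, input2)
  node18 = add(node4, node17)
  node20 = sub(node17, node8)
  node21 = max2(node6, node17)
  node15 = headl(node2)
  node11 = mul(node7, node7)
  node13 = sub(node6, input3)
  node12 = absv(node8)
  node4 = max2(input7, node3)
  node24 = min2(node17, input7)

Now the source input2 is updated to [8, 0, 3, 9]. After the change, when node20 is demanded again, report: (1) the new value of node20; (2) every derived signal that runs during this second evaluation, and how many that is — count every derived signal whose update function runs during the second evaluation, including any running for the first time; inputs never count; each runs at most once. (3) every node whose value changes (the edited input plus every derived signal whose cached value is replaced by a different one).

First evaluation (everything demanded from the output):
  node2 = reverse([-4, -4]) = [-4, -4]
  node3 = min2(8, 6) = 6
  node4 = max2(8, 6) = 8
  node6 = absv(8) = 8
  node7 = min2(8, 8) = 8
  node8 = max2(8, 8) = 8
  node9 = concat([-4, -4], [-4, -4]) = [-4, -4, -4, -4]
  node17 = suml([-4, -4, -4, -4]) = -16
  node20 = sub(-16, 8) = -24

Propagation after the edit:
  node2: runs — input2 [-4, -4]->[8, 0, 3, 9]; result [9, 3, 0, 8].
  node9: runs — node2 [-4, -4]->[9, 3, 0, 8]; input2 [-4, -4]->[8, 0, 3, 9]; result [9, 3, 0, 8, 8, 0, 3, 9].
  node17: runs — node9 [-4, -4, -4, -4]->[9, 3, 0, 8, 8, 0, 3, 9]; result 40.
  node20: runs — node17 -16->40; result 32.

New value of node20: 32.
Derived signals that run: node2, node9, node17, node20 — 4 in total.
Values that change: input2, node2, node9, node17, node20.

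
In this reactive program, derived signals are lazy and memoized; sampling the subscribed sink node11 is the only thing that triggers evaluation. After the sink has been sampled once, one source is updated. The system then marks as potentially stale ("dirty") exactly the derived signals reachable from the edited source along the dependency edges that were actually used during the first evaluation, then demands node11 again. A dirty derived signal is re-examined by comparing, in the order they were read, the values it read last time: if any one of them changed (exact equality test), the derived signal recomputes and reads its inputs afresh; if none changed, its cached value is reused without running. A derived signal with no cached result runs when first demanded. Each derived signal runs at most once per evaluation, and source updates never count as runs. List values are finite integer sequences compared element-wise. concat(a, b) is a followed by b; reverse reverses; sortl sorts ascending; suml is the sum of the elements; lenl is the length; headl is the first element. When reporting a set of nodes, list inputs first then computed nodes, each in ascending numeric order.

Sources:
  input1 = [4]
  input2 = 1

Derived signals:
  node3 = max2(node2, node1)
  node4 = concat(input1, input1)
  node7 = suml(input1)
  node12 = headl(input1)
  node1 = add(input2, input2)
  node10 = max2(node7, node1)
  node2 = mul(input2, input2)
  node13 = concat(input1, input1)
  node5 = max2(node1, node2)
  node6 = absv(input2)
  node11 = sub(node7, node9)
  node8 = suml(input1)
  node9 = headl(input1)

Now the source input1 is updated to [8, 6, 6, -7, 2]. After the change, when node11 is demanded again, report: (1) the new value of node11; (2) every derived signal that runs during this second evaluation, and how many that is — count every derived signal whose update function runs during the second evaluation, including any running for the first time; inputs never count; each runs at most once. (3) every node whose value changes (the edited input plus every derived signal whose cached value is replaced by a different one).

First demand of the output computes:
  node7 = suml([4]) = 4
  node9 = headl([4]) = 4
  node11 = sub(4, 4) = 0

After the edit, cleaning proceeds:
  node7: a read changed (input1 [4]->[8, 6, 6, -7, 2]) — executes, giving 15.
  node9: a read changed (input1 [4]->[8, 6, 6, -7, 2]) — executes, giving 8.
  node11: a read changed (node7 4->15; node9 4->8) — executes, giving 7.

Demanding node11 again yields 7.
3 derived signals run: node7, node9, node11.
The nodes whose values change: input1, node7, node9, node11.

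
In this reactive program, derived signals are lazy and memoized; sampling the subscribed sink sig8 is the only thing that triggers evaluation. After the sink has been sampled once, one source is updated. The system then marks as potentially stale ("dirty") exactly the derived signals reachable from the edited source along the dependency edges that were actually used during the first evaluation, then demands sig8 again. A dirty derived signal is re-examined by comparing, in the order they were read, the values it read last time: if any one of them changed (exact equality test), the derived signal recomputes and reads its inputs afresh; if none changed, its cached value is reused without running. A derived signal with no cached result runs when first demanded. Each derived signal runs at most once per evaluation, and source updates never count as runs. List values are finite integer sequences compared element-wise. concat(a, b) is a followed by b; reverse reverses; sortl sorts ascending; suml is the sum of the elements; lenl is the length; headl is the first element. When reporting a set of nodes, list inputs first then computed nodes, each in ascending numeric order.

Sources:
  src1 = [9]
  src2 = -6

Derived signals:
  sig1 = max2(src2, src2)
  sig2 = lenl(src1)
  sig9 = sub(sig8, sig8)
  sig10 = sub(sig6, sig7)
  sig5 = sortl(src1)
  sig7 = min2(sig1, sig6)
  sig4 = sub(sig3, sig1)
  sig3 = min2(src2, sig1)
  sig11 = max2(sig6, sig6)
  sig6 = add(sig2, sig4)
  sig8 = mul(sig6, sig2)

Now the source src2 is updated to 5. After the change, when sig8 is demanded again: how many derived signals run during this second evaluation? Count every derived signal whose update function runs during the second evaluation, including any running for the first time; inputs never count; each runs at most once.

3 derived signals run: sig1, sig3, sig4.
Note the absorption at sig4: it re-runs yet its value is the same, leaving the output's value untouched.

First demand of the output computes:
  sig1 = max2(-6, -6) = -6
  sig2 = lenl([9]) = 1
  sig3 = min2(-6, -6) = -6
  sig4 = sub(-6, -6) = 0
  sig6 = add(1, 0) = 1
  sig8 = mul(1, 1) = 1

After the edit, cleaning proceeds:
  sig1: a read changed (src2 -6->5; src2 -6->5) — executes, giving 5.
  sig3: a read changed (src2 -6->5; sig1 -6->5) — executes, giving 5.
  sig4: a read changed (sig3 -6->5; sig1 -6->5) — executes, giving 0 — identical to its old value.
  sig6: dirty, but its reads are unchanged (sig2 unchanged, sig4 unchanged); cached 1 stands.
  sig8: dirty, but its reads are unchanged (sig6 unchanged, sig2 unchanged); cached 1 stands.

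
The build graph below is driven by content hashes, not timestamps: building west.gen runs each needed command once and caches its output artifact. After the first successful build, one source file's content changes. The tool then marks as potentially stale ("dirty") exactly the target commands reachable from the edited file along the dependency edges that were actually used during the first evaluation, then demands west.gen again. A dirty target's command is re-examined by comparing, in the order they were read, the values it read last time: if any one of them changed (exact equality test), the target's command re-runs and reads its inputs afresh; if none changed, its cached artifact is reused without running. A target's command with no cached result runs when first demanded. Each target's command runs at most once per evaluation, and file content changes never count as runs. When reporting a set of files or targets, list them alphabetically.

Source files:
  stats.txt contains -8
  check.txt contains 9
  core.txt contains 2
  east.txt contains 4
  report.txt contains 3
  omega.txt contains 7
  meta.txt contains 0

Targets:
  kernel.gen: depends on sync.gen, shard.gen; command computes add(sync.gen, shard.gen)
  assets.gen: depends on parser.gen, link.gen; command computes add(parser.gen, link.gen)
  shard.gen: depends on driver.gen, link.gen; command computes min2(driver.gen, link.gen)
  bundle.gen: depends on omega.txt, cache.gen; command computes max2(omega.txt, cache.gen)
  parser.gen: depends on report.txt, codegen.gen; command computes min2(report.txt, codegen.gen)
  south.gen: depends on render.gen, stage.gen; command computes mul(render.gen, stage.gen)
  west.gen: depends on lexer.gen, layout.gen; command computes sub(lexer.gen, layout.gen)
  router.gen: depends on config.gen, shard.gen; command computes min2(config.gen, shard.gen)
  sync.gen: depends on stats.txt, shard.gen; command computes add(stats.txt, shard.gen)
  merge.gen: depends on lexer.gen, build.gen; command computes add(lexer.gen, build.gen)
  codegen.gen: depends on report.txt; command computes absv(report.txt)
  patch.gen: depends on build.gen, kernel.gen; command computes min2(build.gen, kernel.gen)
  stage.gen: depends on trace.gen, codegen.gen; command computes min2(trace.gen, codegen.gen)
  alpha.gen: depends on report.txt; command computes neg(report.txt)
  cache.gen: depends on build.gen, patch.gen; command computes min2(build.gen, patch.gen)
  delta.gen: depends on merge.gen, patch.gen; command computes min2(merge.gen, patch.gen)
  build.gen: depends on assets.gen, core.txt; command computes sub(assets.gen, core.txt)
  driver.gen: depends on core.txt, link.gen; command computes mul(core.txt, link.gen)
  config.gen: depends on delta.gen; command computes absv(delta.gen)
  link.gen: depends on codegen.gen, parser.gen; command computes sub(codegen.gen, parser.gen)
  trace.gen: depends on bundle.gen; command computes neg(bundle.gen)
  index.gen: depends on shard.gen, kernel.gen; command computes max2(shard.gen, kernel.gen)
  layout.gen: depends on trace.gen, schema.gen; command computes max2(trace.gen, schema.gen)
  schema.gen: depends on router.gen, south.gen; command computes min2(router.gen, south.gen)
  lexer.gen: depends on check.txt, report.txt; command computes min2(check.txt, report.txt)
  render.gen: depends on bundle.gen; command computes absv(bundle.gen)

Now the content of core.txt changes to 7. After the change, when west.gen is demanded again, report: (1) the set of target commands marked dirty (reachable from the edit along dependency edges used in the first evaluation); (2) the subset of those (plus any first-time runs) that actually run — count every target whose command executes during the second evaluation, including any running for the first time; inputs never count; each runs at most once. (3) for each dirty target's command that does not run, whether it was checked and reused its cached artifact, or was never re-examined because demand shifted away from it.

Initial pass — values computed on the first demand:
  codegen.gen = absv(3) = 3
  lexer.gen = min2(9, 3) = 3
  parser.gen = min2(3, 3) = 3
  link.gen = sub(3, 3) = 0
  assets.gen = add(3, 0) = 3
  build.gen = sub(3, 2) = 1
  driver.gen = mul(2, 0) = 0
  merge.gen = add(3, 1) = 4
  shard.gen = min2(0, 0) = 0
  sync.gen = add(-8, 0) = -8
  kernel.gen = add(-8, 0) = -8
  patch.gen = min2(1, -8) = -8
  cache.gen = min2(1, -8) = -8
  bundle.gen = max2(7, -8) = 7
  delta.gen = min2(4, -8) = -8
  config.gen = absv(-8) = 8
  render.gen = absv(7) = 7
  router.gen = min2(8, 0) = 0
  trace.gen = neg(7) = -7
  stage.gen = min2(-7, 3) = -7
  south.gen = mul(7, -7) = -49
  schema.gen = min2(0, -49) = -49
  layout.gen = max2(-7, -49) = -7
  west.gen = sub(3, -7) = 10

Second demand — change propagation:
  build.gen: re-runs because core.txt 2->7; new result -4.
  driver.gen: re-runs because core.txt 2->7; new result 0 (unchanged).
  merge.gen: re-runs because build.gen 1->-4; new result -1.
  shard.gen: re-examined; everything it read last time is the same (driver.gen unchanged, link.gen unchanged) — cache 0 kept, no run.
  sync.gen: re-examined; everything it read last time is the same (stats.txt unchanged, shard.gen unchanged) — cache -8 kept, no run.
  kernel.gen: re-examined; everything it read last time is the same (sync.gen unchanged, shard.gen unchanged) — cache -8 kept, no run.
  patch.gen: re-runs because build.gen 1->-4; new result -8 (unchanged).
  cache.gen: re-runs because build.gen 1->-4; new result -8 (unchanged).
  bundle.gen: re-examined; everything it read last time is the same (omega.txt unchanged, cache.gen unchanged) — cache 7 kept, no run.
  delta.gen: re-runs because merge.gen 4->-1; new result -8 (unchanged).
  config.gen: re-examined; everything it read last time is the same (delta.gen unchanged) — cache 8 kept, no run.
  render.gen: re-examined; everything it read last time is the same (bundle.gen unchanged) — cache 7 kept, no run.
  router.gen: re-examined; everything it read last time is the same (config.gen unchanged, shard.gen unchanged) — cache 0 kept, no run.
  trace.gen: re-examined; everything it read last time is the same (bundle.gen unchanged) — cache -7 kept, no run.
  stage.gen: re-examined; everything it read last time is the same (trace.gen unchanged, codegen.gen unchanged) — cache -7 kept, no run.
  south.gen: re-examined; everything it read last time is the same (render.gen unchanged, stage.gen unchanged) — cache -49 kept, no run.
  schema.gen: re-examined; everything it read last time is the same (router.gen unchanged, south.gen unchanged) — cache -49 kept, no run.
  layout.gen: re-examined; everything it read last time is the same (trace.gen unchanged, schema.gen unchanged) — cache -7 kept, no run.
  west.gen: re-examined; everything it read last time is the same (lexer.gen unchanged, layout.gen unchanged) — cache 10 kept, no run.

The important point: at shard.gen every value read last time is unchanged, so the dirty flag clears without a run.

Dirty set: build.gen, bundle.gen, cache.gen, config.gen, delta.gen, driver.gen, kernel.gen, layout.gen, merge.gen, patch.gen, render.gen, router.gen, schema.gen, shard.gen, south.gen, stage.gen, sync.gen, trace.gen, west.gen.
Run set: build.gen, cache.gen, delta.gen, driver.gen, merge.gen, patch.gen (6 run).
Re-examined without running (cache reused): bundle.gen, config.gen, kernel.gen, layout.gen, render.gen, router.gen, schema.gen, shard.gen, south.gen, stage.gen, sync.gen, trace.gen, west.gen.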